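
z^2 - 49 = (z - 7)*(z + 7)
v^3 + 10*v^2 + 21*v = v*(v + 3)*(v + 7)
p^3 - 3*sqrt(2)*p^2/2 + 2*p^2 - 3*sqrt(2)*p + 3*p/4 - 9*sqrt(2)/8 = (p + 1/2)*(p + 3/2)*(p - 3*sqrt(2)/2)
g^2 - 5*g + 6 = (g - 3)*(g - 2)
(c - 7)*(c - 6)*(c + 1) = c^3 - 12*c^2 + 29*c + 42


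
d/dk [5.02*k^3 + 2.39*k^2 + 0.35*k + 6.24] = 15.06*k^2 + 4.78*k + 0.35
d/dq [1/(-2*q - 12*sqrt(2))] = 1/(2*(q + 6*sqrt(2))^2)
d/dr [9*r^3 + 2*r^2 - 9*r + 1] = 27*r^2 + 4*r - 9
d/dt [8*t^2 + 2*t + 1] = 16*t + 2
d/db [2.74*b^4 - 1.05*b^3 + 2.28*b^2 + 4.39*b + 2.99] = 10.96*b^3 - 3.15*b^2 + 4.56*b + 4.39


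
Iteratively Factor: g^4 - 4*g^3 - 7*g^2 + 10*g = (g + 2)*(g^3 - 6*g^2 + 5*g) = (g - 5)*(g + 2)*(g^2 - g) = (g - 5)*(g - 1)*(g + 2)*(g)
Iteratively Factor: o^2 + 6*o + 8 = (o + 4)*(o + 2)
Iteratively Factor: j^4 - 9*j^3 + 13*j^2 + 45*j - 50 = (j + 2)*(j^3 - 11*j^2 + 35*j - 25) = (j - 1)*(j + 2)*(j^2 - 10*j + 25) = (j - 5)*(j - 1)*(j + 2)*(j - 5)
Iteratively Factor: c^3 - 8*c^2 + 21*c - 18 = (c - 3)*(c^2 - 5*c + 6) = (c - 3)^2*(c - 2)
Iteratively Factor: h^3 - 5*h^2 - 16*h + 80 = (h - 4)*(h^2 - h - 20) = (h - 5)*(h - 4)*(h + 4)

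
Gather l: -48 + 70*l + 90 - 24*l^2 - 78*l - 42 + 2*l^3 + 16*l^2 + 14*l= 2*l^3 - 8*l^2 + 6*l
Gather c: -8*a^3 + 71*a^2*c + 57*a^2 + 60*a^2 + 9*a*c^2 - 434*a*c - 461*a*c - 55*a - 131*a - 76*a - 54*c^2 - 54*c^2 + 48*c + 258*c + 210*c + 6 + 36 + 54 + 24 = -8*a^3 + 117*a^2 - 262*a + c^2*(9*a - 108) + c*(71*a^2 - 895*a + 516) + 120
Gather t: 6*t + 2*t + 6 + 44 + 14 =8*t + 64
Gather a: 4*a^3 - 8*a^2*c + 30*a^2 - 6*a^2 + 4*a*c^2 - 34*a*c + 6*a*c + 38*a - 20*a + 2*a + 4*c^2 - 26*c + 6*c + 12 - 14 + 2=4*a^3 + a^2*(24 - 8*c) + a*(4*c^2 - 28*c + 20) + 4*c^2 - 20*c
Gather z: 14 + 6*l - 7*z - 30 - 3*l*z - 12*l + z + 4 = -6*l + z*(-3*l - 6) - 12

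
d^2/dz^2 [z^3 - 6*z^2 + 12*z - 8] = 6*z - 12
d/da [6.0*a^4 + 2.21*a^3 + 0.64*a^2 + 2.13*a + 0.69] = 24.0*a^3 + 6.63*a^2 + 1.28*a + 2.13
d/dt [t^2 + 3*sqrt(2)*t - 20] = 2*t + 3*sqrt(2)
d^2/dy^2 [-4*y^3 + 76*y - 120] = -24*y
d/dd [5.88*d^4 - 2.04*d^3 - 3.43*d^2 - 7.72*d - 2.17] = 23.52*d^3 - 6.12*d^2 - 6.86*d - 7.72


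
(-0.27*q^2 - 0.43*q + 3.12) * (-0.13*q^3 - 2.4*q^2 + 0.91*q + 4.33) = 0.0351*q^5 + 0.7039*q^4 + 0.3807*q^3 - 9.0484*q^2 + 0.9773*q + 13.5096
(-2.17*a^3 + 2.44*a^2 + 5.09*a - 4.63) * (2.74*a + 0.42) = -5.9458*a^4 + 5.7742*a^3 + 14.9714*a^2 - 10.5484*a - 1.9446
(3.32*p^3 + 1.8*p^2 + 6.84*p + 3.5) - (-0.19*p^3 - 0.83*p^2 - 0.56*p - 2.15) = 3.51*p^3 + 2.63*p^2 + 7.4*p + 5.65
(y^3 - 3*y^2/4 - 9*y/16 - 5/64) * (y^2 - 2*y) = y^5 - 11*y^4/4 + 15*y^3/16 + 67*y^2/64 + 5*y/32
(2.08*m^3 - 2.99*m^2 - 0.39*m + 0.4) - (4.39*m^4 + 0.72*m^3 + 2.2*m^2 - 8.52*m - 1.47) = -4.39*m^4 + 1.36*m^3 - 5.19*m^2 + 8.13*m + 1.87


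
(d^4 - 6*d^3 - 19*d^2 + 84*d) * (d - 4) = d^5 - 10*d^4 + 5*d^3 + 160*d^2 - 336*d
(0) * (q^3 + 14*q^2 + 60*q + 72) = 0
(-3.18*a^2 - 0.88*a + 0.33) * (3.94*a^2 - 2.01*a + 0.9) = -12.5292*a^4 + 2.9246*a^3 + 0.207*a^2 - 1.4553*a + 0.297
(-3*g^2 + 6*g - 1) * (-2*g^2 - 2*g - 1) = 6*g^4 - 6*g^3 - 7*g^2 - 4*g + 1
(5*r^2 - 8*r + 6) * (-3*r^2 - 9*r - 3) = -15*r^4 - 21*r^3 + 39*r^2 - 30*r - 18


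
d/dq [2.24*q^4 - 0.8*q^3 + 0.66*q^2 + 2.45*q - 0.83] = 8.96*q^3 - 2.4*q^2 + 1.32*q + 2.45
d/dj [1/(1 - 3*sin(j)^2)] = 12*sin(2*j)/(1 - 3*cos(2*j))^2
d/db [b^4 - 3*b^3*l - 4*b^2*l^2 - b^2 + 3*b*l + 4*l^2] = 4*b^3 - 9*b^2*l - 8*b*l^2 - 2*b + 3*l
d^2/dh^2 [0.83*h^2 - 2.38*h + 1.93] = 1.66000000000000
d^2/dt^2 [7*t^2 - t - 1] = 14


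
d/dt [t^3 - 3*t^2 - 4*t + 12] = 3*t^2 - 6*t - 4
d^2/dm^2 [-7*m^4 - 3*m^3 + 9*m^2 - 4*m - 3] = -84*m^2 - 18*m + 18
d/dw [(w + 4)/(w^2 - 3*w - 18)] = (w^2 - 3*w - (w + 4)*(2*w - 3) - 18)/(-w^2 + 3*w + 18)^2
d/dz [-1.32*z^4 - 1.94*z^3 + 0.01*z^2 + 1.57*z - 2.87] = -5.28*z^3 - 5.82*z^2 + 0.02*z + 1.57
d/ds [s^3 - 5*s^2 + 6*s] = 3*s^2 - 10*s + 6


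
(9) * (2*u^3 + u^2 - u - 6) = 18*u^3 + 9*u^2 - 9*u - 54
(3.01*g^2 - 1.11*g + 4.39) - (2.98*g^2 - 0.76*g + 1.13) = 0.0299999999999998*g^2 - 0.35*g + 3.26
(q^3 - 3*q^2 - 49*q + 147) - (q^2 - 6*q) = q^3 - 4*q^2 - 43*q + 147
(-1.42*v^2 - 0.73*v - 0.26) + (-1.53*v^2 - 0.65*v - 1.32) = -2.95*v^2 - 1.38*v - 1.58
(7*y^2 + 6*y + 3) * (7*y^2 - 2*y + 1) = 49*y^4 + 28*y^3 + 16*y^2 + 3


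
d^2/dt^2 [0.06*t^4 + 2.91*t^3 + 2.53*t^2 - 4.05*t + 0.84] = 0.72*t^2 + 17.46*t + 5.06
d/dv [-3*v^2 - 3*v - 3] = -6*v - 3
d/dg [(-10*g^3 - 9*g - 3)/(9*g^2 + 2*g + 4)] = (-90*g^4 - 40*g^3 - 39*g^2 + 54*g - 30)/(81*g^4 + 36*g^3 + 76*g^2 + 16*g + 16)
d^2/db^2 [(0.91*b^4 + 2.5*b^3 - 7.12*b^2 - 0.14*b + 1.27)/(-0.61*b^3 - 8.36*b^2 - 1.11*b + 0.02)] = (5.6843418860808e-14*b^7 - 95.1700459999995*b^6 - 40.2641639999999*b^5 - 36.4932060000006*b^4 - 221.843048*b^3 - 530.226342*b^2 - 70.669068*b - 3.54231)/(0.226981*b^9 + 9.332268*b^8 + 129.137061*b^7 + 618.218066*b^6 + 234.375159*b^5 + 26.62644*b^4 + 0.254811*b^3 - 0.063894*b^2 + 0.001332*b - 8.0e-6)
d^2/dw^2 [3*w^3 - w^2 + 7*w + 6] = 18*w - 2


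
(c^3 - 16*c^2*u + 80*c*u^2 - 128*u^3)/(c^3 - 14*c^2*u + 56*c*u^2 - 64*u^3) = (-c + 4*u)/(-c + 2*u)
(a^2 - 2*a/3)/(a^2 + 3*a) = (a - 2/3)/(a + 3)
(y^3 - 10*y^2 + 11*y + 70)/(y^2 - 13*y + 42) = (y^2 - 3*y - 10)/(y - 6)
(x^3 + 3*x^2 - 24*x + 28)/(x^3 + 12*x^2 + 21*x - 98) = (x - 2)/(x + 7)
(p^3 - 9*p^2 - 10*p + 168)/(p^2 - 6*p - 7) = (p^2 - 2*p - 24)/(p + 1)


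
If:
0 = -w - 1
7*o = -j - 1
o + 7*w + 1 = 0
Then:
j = -43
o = 6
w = -1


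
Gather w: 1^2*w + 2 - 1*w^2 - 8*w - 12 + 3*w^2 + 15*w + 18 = 2*w^2 + 8*w + 8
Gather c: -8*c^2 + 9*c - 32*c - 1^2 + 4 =-8*c^2 - 23*c + 3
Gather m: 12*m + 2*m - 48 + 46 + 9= 14*m + 7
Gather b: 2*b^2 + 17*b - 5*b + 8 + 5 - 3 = 2*b^2 + 12*b + 10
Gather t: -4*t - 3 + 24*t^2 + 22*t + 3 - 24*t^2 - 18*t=0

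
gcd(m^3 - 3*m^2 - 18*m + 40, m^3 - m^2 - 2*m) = m - 2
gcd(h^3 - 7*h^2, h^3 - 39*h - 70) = h - 7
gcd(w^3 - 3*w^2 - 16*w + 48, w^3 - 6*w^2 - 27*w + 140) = w - 4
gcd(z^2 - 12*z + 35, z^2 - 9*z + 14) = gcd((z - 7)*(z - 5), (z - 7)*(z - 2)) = z - 7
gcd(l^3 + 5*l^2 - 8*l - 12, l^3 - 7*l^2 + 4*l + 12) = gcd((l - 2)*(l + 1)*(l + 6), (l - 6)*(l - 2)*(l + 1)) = l^2 - l - 2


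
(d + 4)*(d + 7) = d^2 + 11*d + 28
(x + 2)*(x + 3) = x^2 + 5*x + 6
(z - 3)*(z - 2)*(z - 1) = z^3 - 6*z^2 + 11*z - 6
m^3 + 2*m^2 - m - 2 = (m - 1)*(m + 1)*(m + 2)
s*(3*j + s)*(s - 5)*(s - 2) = 3*j*s^3 - 21*j*s^2 + 30*j*s + s^4 - 7*s^3 + 10*s^2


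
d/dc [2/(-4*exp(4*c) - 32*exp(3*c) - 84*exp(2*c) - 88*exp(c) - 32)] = (2*exp(3*c) + 12*exp(2*c) + 21*exp(c) + 11)*exp(c)/(exp(4*c) + 8*exp(3*c) + 21*exp(2*c) + 22*exp(c) + 8)^2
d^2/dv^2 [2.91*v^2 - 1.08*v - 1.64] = 5.82000000000000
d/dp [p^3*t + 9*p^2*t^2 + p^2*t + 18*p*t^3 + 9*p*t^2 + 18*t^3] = t*(3*p^2 + 18*p*t + 2*p + 18*t^2 + 9*t)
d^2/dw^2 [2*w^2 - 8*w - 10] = 4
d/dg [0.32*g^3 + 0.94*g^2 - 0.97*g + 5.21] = 0.96*g^2 + 1.88*g - 0.97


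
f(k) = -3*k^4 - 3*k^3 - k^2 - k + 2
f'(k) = -12*k^3 - 9*k^2 - 2*k - 1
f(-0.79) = 2.48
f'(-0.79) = 0.88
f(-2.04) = -26.61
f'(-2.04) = 67.50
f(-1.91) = -18.76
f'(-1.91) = 53.60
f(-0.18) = 2.16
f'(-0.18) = -0.86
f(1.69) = -41.50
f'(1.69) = -88.01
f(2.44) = -156.31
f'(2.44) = -233.78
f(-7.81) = -9783.62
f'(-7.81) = 5182.21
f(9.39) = -25902.33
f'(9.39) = -10748.56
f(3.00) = -334.00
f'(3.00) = -412.00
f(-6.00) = -3268.00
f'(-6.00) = 2279.00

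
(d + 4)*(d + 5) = d^2 + 9*d + 20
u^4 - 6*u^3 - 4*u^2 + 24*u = u*(u - 6)*(u - 2)*(u + 2)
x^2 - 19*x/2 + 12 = (x - 8)*(x - 3/2)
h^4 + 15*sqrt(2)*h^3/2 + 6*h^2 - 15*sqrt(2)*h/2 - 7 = (h - 1)*(h + 1)*(h + sqrt(2)/2)*(h + 7*sqrt(2))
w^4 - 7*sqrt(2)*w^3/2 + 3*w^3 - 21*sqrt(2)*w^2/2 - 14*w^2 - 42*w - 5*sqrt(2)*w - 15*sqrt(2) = (w + 3)*(w - 5*sqrt(2))*(w + sqrt(2)/2)*(w + sqrt(2))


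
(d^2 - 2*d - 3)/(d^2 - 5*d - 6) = (d - 3)/(d - 6)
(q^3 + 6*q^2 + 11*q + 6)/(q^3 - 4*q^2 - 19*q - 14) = (q + 3)/(q - 7)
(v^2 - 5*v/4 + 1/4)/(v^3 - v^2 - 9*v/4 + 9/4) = (4*v - 1)/(4*v^2 - 9)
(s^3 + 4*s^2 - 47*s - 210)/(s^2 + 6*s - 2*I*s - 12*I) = (s^2 - 2*s - 35)/(s - 2*I)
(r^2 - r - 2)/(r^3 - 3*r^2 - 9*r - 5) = (r - 2)/(r^2 - 4*r - 5)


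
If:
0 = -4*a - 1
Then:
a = -1/4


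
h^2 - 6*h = h*(h - 6)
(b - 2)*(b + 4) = b^2 + 2*b - 8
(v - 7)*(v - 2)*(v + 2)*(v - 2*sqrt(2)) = v^4 - 7*v^3 - 2*sqrt(2)*v^3 - 4*v^2 + 14*sqrt(2)*v^2 + 8*sqrt(2)*v + 28*v - 56*sqrt(2)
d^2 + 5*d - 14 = (d - 2)*(d + 7)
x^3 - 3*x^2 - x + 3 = (x - 3)*(x - 1)*(x + 1)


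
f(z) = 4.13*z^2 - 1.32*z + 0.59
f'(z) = 8.26*z - 1.32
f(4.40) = 74.74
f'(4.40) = 35.02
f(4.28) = 70.60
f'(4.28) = 34.03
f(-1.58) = 12.99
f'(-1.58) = -14.37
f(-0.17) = 0.93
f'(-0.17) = -2.72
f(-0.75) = 3.90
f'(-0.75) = -7.52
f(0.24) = 0.51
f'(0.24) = 0.66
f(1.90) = 12.99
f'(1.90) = 14.37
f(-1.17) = 7.79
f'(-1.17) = -10.98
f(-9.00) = 347.00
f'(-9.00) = -75.66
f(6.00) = 141.35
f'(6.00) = 48.24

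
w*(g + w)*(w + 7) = g*w^2 + 7*g*w + w^3 + 7*w^2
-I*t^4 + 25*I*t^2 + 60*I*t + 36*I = (t - 6)*(t + 2)*(t + 3)*(-I*t - I)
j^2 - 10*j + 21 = (j - 7)*(j - 3)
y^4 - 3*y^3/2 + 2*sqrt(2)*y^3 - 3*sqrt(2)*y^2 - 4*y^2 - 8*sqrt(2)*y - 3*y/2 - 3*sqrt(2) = (y - 3)*(y + 1/2)*(y + 1)*(y + 2*sqrt(2))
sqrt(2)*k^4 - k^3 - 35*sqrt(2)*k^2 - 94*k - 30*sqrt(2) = (k - 5*sqrt(2))*(k + sqrt(2))*(k + 3*sqrt(2))*(sqrt(2)*k + 1)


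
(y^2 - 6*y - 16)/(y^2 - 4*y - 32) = (y + 2)/(y + 4)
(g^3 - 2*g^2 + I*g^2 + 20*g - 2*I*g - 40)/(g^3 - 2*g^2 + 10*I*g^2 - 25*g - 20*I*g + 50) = (g - 4*I)/(g + 5*I)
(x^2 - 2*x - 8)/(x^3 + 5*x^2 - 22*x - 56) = 1/(x + 7)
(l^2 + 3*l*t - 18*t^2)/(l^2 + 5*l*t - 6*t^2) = (-l + 3*t)/(-l + t)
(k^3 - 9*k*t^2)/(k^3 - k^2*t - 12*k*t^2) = (-k + 3*t)/(-k + 4*t)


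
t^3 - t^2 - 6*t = t*(t - 3)*(t + 2)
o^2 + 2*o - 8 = (o - 2)*(o + 4)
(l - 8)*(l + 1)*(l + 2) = l^3 - 5*l^2 - 22*l - 16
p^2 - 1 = (p - 1)*(p + 1)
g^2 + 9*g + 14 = (g + 2)*(g + 7)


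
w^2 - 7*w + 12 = (w - 4)*(w - 3)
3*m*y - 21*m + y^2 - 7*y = (3*m + y)*(y - 7)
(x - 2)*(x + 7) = x^2 + 5*x - 14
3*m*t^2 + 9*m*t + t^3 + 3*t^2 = t*(3*m + t)*(t + 3)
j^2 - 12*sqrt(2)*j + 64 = (j - 8*sqrt(2))*(j - 4*sqrt(2))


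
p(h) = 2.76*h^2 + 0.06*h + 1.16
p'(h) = 5.52*h + 0.06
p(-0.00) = 1.16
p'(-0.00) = 0.06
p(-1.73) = 9.32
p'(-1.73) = -9.49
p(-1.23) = 5.26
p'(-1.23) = -6.73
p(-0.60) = 2.12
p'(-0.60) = -3.25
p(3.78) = 40.82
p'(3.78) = 20.93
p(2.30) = 15.90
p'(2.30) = 12.76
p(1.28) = 5.76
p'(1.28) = 7.13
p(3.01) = 26.35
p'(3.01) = 16.68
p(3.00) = 26.18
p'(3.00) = 16.62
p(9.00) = 225.26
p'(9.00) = 49.74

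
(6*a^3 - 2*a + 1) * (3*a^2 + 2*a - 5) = 18*a^5 + 12*a^4 - 36*a^3 - a^2 + 12*a - 5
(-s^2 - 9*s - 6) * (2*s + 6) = -2*s^3 - 24*s^2 - 66*s - 36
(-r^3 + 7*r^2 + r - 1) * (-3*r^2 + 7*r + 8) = 3*r^5 - 28*r^4 + 38*r^3 + 66*r^2 + r - 8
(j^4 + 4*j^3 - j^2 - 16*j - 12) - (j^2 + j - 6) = j^4 + 4*j^3 - 2*j^2 - 17*j - 6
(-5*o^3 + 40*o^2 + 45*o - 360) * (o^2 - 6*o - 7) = -5*o^5 + 70*o^4 - 160*o^3 - 910*o^2 + 1845*o + 2520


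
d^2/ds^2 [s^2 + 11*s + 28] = 2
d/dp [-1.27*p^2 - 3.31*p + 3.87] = -2.54*p - 3.31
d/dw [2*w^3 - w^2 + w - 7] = 6*w^2 - 2*w + 1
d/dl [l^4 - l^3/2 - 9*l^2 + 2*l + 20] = 4*l^3 - 3*l^2/2 - 18*l + 2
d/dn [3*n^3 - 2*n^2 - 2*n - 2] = 9*n^2 - 4*n - 2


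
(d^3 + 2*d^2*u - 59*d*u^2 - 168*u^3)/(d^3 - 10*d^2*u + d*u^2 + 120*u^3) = (-d - 7*u)/(-d + 5*u)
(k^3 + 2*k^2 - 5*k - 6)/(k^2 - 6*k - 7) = (k^2 + k - 6)/(k - 7)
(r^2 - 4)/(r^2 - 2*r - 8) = (r - 2)/(r - 4)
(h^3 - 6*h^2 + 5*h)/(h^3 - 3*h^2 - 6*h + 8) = h*(h - 5)/(h^2 - 2*h - 8)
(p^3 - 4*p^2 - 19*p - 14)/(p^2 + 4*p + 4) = (p^2 - 6*p - 7)/(p + 2)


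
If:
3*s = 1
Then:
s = 1/3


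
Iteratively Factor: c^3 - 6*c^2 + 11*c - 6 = (c - 1)*(c^2 - 5*c + 6) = (c - 3)*(c - 1)*(c - 2)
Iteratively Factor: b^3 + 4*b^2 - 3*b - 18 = (b - 2)*(b^2 + 6*b + 9) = (b - 2)*(b + 3)*(b + 3)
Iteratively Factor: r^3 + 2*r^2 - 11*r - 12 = (r + 1)*(r^2 + r - 12) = (r - 3)*(r + 1)*(r + 4)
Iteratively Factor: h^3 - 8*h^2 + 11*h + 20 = (h + 1)*(h^2 - 9*h + 20) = (h - 5)*(h + 1)*(h - 4)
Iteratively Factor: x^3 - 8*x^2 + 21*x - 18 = (x - 2)*(x^2 - 6*x + 9) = (x - 3)*(x - 2)*(x - 3)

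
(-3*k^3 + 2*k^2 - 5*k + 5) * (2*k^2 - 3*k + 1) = -6*k^5 + 13*k^4 - 19*k^3 + 27*k^2 - 20*k + 5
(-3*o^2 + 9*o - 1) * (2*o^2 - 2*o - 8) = -6*o^4 + 24*o^3 + 4*o^2 - 70*o + 8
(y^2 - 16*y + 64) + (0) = y^2 - 16*y + 64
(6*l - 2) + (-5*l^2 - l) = -5*l^2 + 5*l - 2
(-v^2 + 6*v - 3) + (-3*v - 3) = -v^2 + 3*v - 6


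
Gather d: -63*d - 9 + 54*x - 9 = -63*d + 54*x - 18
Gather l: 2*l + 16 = 2*l + 16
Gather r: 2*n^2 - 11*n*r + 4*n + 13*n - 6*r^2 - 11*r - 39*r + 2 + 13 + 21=2*n^2 + 17*n - 6*r^2 + r*(-11*n - 50) + 36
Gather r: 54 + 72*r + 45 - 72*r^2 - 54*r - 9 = -72*r^2 + 18*r + 90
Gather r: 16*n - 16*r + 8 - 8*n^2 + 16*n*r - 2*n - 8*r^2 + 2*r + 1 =-8*n^2 + 14*n - 8*r^2 + r*(16*n - 14) + 9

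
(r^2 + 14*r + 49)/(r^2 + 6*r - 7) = (r + 7)/(r - 1)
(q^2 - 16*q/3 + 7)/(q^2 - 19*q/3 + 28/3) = (q - 3)/(q - 4)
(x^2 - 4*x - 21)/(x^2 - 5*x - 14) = (x + 3)/(x + 2)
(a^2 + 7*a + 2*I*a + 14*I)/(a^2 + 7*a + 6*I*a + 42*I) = (a + 2*I)/(a + 6*I)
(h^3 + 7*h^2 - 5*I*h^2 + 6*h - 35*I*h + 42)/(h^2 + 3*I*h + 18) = (h^3 + h^2*(7 - 5*I) + h*(6 - 35*I) + 42)/(h^2 + 3*I*h + 18)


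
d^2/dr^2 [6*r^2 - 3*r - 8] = 12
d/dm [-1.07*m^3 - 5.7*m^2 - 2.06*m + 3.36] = -3.21*m^2 - 11.4*m - 2.06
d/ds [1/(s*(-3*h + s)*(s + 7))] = (s*(3*h - s) - s*(s + 7) + (3*h - s)*(s + 7))/(s^2*(3*h - s)^2*(s + 7)^2)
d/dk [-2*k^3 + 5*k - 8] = 5 - 6*k^2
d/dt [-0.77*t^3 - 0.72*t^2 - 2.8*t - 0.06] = -2.31*t^2 - 1.44*t - 2.8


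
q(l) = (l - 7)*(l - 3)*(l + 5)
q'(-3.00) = 28.00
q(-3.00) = 120.00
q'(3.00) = -32.00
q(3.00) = 0.00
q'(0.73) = -34.70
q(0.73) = 81.55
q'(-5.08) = 99.22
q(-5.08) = -7.81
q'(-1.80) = -1.28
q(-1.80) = 135.17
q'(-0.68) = -20.81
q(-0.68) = 122.09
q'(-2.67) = 19.09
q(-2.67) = 127.75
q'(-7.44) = 211.46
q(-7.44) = -367.84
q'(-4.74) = 85.80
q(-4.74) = 23.63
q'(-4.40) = 73.08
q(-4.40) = 50.62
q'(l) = (l - 7)*(l - 3) + (l - 7)*(l + 5) + (l - 3)*(l + 5)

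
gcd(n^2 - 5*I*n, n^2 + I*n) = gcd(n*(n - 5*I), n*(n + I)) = n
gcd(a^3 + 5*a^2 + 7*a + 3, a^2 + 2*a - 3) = a + 3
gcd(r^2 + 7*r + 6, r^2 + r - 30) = r + 6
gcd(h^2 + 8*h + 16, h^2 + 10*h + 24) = h + 4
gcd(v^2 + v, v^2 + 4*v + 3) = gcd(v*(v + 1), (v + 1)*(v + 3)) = v + 1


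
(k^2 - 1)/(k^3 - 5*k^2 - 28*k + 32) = (k + 1)/(k^2 - 4*k - 32)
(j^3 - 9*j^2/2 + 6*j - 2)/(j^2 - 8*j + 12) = (j^2 - 5*j/2 + 1)/(j - 6)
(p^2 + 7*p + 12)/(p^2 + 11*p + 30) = (p^2 + 7*p + 12)/(p^2 + 11*p + 30)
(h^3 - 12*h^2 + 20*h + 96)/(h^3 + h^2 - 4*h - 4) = (h^2 - 14*h + 48)/(h^2 - h - 2)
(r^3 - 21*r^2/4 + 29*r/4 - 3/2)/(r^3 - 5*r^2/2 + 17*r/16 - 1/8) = 4*(r - 3)/(4*r - 1)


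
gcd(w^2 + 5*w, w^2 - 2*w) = w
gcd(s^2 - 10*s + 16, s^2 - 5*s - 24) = s - 8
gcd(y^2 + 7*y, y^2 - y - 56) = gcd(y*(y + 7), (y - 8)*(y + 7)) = y + 7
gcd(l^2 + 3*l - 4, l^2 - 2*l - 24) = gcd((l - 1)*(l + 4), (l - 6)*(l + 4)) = l + 4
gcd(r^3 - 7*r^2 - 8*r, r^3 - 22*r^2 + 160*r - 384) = r - 8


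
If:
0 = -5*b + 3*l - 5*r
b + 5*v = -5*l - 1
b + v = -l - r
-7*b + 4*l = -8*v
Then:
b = -44/149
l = 35/149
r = 65/149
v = -56/149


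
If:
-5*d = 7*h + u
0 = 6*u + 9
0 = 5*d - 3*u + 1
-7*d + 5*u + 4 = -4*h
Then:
No Solution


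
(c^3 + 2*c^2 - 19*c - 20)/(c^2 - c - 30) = (c^2 - 3*c - 4)/(c - 6)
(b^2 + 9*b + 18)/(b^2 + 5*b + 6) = (b + 6)/(b + 2)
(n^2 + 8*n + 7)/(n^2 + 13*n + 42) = (n + 1)/(n + 6)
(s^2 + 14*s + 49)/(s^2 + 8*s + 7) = (s + 7)/(s + 1)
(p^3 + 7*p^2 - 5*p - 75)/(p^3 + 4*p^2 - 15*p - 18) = (p^2 + 10*p + 25)/(p^2 + 7*p + 6)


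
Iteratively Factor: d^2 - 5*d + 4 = (d - 4)*(d - 1)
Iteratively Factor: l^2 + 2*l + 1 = (l + 1)*(l + 1)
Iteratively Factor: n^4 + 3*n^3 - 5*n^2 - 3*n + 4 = (n - 1)*(n^3 + 4*n^2 - n - 4) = (n - 1)^2*(n^2 + 5*n + 4) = (n - 1)^2*(n + 1)*(n + 4)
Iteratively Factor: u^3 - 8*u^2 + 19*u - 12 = (u - 4)*(u^2 - 4*u + 3) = (u - 4)*(u - 3)*(u - 1)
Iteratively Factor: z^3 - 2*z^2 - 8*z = (z - 4)*(z^2 + 2*z) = (z - 4)*(z + 2)*(z)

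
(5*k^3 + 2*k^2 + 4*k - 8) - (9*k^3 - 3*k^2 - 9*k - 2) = -4*k^3 + 5*k^2 + 13*k - 6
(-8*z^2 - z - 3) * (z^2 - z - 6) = -8*z^4 + 7*z^3 + 46*z^2 + 9*z + 18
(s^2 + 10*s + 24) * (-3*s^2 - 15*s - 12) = -3*s^4 - 45*s^3 - 234*s^2 - 480*s - 288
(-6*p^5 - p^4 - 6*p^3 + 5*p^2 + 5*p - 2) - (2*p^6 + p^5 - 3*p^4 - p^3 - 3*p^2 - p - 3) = -2*p^6 - 7*p^5 + 2*p^4 - 5*p^3 + 8*p^2 + 6*p + 1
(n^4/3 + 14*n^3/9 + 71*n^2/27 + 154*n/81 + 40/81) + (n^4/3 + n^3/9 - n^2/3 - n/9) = 2*n^4/3 + 5*n^3/3 + 62*n^2/27 + 145*n/81 + 40/81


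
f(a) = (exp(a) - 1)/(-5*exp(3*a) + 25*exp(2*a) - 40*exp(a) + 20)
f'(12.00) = 0.00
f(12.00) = 0.00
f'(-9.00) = 0.00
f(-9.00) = -0.05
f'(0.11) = -0.65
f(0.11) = -0.26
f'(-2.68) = -0.00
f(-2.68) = -0.05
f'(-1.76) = -0.01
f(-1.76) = -0.06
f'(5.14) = 0.00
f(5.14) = -0.00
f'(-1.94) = -0.01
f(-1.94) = -0.06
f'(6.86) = 0.00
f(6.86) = -0.00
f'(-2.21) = -0.01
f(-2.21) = -0.06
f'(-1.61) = -0.01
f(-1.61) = -0.06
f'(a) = (exp(a) - 1)*(15*exp(3*a) - 50*exp(2*a) + 40*exp(a))/(-5*exp(3*a) + 25*exp(2*a) - 40*exp(a) + 20)^2 + exp(a)/(-5*exp(3*a) + 25*exp(2*a) - 40*exp(a) + 20)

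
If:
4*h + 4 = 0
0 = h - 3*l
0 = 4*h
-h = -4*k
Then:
No Solution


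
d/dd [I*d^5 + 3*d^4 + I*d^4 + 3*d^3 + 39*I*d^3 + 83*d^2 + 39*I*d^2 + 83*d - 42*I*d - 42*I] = 5*I*d^4 + d^3*(12 + 4*I) + d^2*(9 + 117*I) + d*(166 + 78*I) + 83 - 42*I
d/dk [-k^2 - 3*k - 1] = -2*k - 3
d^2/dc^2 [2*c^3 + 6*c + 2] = 12*c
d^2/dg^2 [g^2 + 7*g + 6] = 2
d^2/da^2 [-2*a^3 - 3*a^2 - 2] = -12*a - 6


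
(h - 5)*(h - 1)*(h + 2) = h^3 - 4*h^2 - 7*h + 10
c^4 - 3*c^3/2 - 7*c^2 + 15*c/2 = c*(c - 3)*(c - 1)*(c + 5/2)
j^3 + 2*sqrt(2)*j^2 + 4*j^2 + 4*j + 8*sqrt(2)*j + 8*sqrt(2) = (j + 2)^2*(j + 2*sqrt(2))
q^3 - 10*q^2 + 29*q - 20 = (q - 5)*(q - 4)*(q - 1)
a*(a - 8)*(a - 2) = a^3 - 10*a^2 + 16*a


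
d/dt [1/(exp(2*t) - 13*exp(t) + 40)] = (13 - 2*exp(t))*exp(t)/(exp(2*t) - 13*exp(t) + 40)^2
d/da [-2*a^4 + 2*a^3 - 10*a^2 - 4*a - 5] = -8*a^3 + 6*a^2 - 20*a - 4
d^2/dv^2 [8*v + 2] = 0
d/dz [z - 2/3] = 1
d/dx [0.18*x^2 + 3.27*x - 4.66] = 0.36*x + 3.27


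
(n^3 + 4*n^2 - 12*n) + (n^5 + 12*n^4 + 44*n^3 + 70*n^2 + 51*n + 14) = n^5 + 12*n^4 + 45*n^3 + 74*n^2 + 39*n + 14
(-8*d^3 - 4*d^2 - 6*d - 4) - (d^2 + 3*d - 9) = -8*d^3 - 5*d^2 - 9*d + 5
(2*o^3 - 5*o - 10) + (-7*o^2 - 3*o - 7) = 2*o^3 - 7*o^2 - 8*o - 17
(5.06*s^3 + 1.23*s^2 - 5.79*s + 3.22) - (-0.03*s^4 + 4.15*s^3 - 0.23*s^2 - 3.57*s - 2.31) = 0.03*s^4 + 0.909999999999999*s^3 + 1.46*s^2 - 2.22*s + 5.53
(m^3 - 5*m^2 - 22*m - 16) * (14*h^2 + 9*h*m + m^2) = 14*h^2*m^3 - 70*h^2*m^2 - 308*h^2*m - 224*h^2 + 9*h*m^4 - 45*h*m^3 - 198*h*m^2 - 144*h*m + m^5 - 5*m^4 - 22*m^3 - 16*m^2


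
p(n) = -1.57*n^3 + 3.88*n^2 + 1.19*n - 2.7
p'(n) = -4.71*n^2 + 7.76*n + 1.19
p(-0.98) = 1.34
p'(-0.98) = -10.94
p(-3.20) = 84.67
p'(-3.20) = -71.87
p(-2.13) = 27.54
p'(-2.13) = -36.71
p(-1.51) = 9.76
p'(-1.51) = -21.27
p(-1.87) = 18.91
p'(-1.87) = -29.79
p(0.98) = 0.71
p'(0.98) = 4.27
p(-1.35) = 6.63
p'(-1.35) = -17.87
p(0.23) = -2.24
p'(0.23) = 2.73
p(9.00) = -822.24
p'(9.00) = -310.48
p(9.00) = -822.24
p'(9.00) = -310.48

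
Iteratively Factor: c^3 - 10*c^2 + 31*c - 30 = (c - 2)*(c^2 - 8*c + 15) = (c - 3)*(c - 2)*(c - 5)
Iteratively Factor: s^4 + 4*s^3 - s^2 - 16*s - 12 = (s - 2)*(s^3 + 6*s^2 + 11*s + 6) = (s - 2)*(s + 3)*(s^2 + 3*s + 2) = (s - 2)*(s + 2)*(s + 3)*(s + 1)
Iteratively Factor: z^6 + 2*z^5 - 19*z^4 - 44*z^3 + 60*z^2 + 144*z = (z)*(z^5 + 2*z^4 - 19*z^3 - 44*z^2 + 60*z + 144) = z*(z + 3)*(z^4 - z^3 - 16*z^2 + 4*z + 48) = z*(z - 4)*(z + 3)*(z^3 + 3*z^2 - 4*z - 12) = z*(z - 4)*(z - 2)*(z + 3)*(z^2 + 5*z + 6) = z*(z - 4)*(z - 2)*(z + 2)*(z + 3)*(z + 3)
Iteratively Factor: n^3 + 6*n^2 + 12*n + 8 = (n + 2)*(n^2 + 4*n + 4) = (n + 2)^2*(n + 2)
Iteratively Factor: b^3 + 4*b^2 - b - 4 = (b - 1)*(b^2 + 5*b + 4) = (b - 1)*(b + 4)*(b + 1)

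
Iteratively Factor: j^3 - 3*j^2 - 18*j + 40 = (j + 4)*(j^2 - 7*j + 10) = (j - 2)*(j + 4)*(j - 5)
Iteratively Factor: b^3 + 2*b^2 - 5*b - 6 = (b + 3)*(b^2 - b - 2) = (b + 1)*(b + 3)*(b - 2)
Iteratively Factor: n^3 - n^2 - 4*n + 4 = (n - 2)*(n^2 + n - 2) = (n - 2)*(n + 2)*(n - 1)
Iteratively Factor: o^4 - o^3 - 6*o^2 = (o)*(o^3 - o^2 - 6*o) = o^2*(o^2 - o - 6) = o^2*(o - 3)*(o + 2)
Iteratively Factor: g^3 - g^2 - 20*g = (g + 4)*(g^2 - 5*g) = g*(g + 4)*(g - 5)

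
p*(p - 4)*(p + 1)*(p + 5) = p^4 + 2*p^3 - 19*p^2 - 20*p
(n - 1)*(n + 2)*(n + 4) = n^3 + 5*n^2 + 2*n - 8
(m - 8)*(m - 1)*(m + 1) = m^3 - 8*m^2 - m + 8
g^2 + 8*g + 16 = (g + 4)^2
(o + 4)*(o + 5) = o^2 + 9*o + 20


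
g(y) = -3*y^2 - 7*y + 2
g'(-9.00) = 47.00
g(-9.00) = -178.00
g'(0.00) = -7.00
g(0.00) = 2.00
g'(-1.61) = 2.66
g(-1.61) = 5.49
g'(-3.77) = 15.62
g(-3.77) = -14.25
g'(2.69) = -23.14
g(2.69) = -38.54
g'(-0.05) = -6.70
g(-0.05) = 2.34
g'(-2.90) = 10.40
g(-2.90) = -2.93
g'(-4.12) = 17.72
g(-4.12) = -20.08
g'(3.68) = -29.08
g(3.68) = -64.39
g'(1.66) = -16.96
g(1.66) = -17.89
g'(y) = -6*y - 7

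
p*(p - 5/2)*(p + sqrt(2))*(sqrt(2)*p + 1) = sqrt(2)*p^4 - 5*sqrt(2)*p^3/2 + 3*p^3 - 15*p^2/2 + sqrt(2)*p^2 - 5*sqrt(2)*p/2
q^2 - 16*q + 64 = (q - 8)^2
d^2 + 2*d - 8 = (d - 2)*(d + 4)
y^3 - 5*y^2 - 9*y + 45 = (y - 5)*(y - 3)*(y + 3)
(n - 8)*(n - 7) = n^2 - 15*n + 56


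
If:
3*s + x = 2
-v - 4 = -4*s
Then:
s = 2/3 - x/3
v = -4*x/3 - 4/3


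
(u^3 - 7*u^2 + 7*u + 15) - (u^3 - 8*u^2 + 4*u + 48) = u^2 + 3*u - 33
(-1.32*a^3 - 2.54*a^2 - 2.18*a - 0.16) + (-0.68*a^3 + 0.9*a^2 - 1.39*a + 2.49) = -2.0*a^3 - 1.64*a^2 - 3.57*a + 2.33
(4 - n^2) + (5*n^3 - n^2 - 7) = 5*n^3 - 2*n^2 - 3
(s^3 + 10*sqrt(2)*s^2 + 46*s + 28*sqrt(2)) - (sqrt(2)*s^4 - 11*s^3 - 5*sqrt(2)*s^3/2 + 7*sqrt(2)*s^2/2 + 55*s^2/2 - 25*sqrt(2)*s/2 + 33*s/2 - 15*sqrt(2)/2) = -sqrt(2)*s^4 + 5*sqrt(2)*s^3/2 + 12*s^3 - 55*s^2/2 + 13*sqrt(2)*s^2/2 + 25*sqrt(2)*s/2 + 59*s/2 + 71*sqrt(2)/2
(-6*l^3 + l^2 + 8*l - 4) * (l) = -6*l^4 + l^3 + 8*l^2 - 4*l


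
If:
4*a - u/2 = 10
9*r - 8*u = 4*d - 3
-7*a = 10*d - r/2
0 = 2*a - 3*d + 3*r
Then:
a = 9291/4210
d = -3586/2105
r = -6683/2105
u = -4936/2105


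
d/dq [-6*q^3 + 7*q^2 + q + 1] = -18*q^2 + 14*q + 1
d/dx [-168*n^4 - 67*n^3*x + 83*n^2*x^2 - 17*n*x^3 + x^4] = -67*n^3 + 166*n^2*x - 51*n*x^2 + 4*x^3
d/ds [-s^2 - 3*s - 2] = -2*s - 3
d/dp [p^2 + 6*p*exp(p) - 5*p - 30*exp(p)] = 6*p*exp(p) + 2*p - 24*exp(p) - 5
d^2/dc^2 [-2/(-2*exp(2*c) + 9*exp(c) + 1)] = 2*((9 - 8*exp(c))*(-2*exp(2*c) + 9*exp(c) + 1) - 2*(4*exp(c) - 9)^2*exp(c))*exp(c)/(-2*exp(2*c) + 9*exp(c) + 1)^3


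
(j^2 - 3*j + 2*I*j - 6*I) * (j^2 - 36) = j^4 - 3*j^3 + 2*I*j^3 - 36*j^2 - 6*I*j^2 + 108*j - 72*I*j + 216*I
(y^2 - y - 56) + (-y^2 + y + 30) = -26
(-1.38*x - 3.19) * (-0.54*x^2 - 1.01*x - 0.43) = 0.7452*x^3 + 3.1164*x^2 + 3.8153*x + 1.3717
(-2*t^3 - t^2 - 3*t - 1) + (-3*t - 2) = -2*t^3 - t^2 - 6*t - 3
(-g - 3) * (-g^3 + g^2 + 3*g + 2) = g^4 + 2*g^3 - 6*g^2 - 11*g - 6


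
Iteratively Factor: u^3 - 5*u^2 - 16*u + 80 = (u - 5)*(u^2 - 16) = (u - 5)*(u + 4)*(u - 4)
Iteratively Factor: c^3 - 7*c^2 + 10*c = (c - 5)*(c^2 - 2*c) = c*(c - 5)*(c - 2)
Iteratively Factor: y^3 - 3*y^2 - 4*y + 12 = (y - 2)*(y^2 - y - 6) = (y - 2)*(y + 2)*(y - 3)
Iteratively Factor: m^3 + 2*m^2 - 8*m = (m)*(m^2 + 2*m - 8) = m*(m - 2)*(m + 4)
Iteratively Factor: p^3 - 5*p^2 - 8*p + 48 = (p - 4)*(p^2 - p - 12) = (p - 4)*(p + 3)*(p - 4)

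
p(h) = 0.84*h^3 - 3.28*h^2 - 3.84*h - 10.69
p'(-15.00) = 661.56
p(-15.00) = -3526.09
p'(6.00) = 47.52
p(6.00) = 29.63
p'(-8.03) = 211.33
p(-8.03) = -626.29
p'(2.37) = -5.23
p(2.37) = -27.03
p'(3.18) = 0.78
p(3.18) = -29.06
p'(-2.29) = 24.40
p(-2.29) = -29.18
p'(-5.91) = 122.95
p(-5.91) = -275.96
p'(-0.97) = 4.89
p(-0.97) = -10.82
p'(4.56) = 18.65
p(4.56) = -16.76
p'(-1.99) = 19.19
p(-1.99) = -22.66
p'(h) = 2.52*h^2 - 6.56*h - 3.84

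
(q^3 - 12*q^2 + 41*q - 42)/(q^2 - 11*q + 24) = (q^2 - 9*q + 14)/(q - 8)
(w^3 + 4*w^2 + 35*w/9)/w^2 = w + 4 + 35/(9*w)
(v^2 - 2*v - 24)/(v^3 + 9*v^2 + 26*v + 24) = (v - 6)/(v^2 + 5*v + 6)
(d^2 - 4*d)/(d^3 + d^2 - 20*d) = 1/(d + 5)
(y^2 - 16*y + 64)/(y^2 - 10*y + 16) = (y - 8)/(y - 2)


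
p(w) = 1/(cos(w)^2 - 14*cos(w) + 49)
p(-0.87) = 0.02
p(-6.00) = 0.03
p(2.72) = 0.02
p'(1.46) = -0.01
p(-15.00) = 0.02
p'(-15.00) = 0.00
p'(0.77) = -0.01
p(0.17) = 0.03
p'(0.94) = -0.01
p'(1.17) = -0.01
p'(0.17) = -0.00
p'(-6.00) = 0.00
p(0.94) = 0.02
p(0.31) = 0.03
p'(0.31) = -0.00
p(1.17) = 0.02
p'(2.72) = -0.00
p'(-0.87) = 0.01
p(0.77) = 0.03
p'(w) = (2*sin(w)*cos(w) - 14*sin(w))/(cos(w)^2 - 14*cos(w) + 49)^2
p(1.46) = 0.02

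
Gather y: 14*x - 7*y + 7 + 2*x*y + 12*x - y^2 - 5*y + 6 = 26*x - y^2 + y*(2*x - 12) + 13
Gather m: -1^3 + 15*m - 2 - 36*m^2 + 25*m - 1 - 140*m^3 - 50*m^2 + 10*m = -140*m^3 - 86*m^2 + 50*m - 4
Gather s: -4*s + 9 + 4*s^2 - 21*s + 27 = 4*s^2 - 25*s + 36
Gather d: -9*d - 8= -9*d - 8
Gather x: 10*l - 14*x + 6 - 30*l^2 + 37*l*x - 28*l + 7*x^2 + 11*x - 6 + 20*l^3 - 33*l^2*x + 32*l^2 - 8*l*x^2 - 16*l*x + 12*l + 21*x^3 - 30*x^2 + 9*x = 20*l^3 + 2*l^2 - 6*l + 21*x^3 + x^2*(-8*l - 23) + x*(-33*l^2 + 21*l + 6)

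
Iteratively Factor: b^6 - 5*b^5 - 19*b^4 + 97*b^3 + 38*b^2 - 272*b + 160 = (b - 1)*(b^5 - 4*b^4 - 23*b^3 + 74*b^2 + 112*b - 160) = (b - 1)*(b + 4)*(b^4 - 8*b^3 + 9*b^2 + 38*b - 40) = (b - 5)*(b - 1)*(b + 4)*(b^3 - 3*b^2 - 6*b + 8) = (b - 5)*(b - 4)*(b - 1)*(b + 4)*(b^2 + b - 2) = (b - 5)*(b - 4)*(b - 1)^2*(b + 4)*(b + 2)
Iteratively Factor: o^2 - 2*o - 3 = (o + 1)*(o - 3)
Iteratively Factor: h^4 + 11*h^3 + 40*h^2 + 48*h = (h)*(h^3 + 11*h^2 + 40*h + 48) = h*(h + 4)*(h^2 + 7*h + 12) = h*(h + 4)^2*(h + 3)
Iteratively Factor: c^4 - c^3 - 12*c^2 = (c)*(c^3 - c^2 - 12*c) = c*(c - 4)*(c^2 + 3*c) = c^2*(c - 4)*(c + 3)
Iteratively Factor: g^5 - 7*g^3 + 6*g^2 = (g + 3)*(g^4 - 3*g^3 + 2*g^2) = (g - 2)*(g + 3)*(g^3 - g^2) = (g - 2)*(g - 1)*(g + 3)*(g^2) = g*(g - 2)*(g - 1)*(g + 3)*(g)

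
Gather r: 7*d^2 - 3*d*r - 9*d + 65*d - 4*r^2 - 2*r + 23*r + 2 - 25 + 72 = 7*d^2 + 56*d - 4*r^2 + r*(21 - 3*d) + 49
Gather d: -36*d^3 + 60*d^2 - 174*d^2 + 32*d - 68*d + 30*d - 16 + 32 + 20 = -36*d^3 - 114*d^2 - 6*d + 36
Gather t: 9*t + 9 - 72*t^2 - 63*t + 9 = -72*t^2 - 54*t + 18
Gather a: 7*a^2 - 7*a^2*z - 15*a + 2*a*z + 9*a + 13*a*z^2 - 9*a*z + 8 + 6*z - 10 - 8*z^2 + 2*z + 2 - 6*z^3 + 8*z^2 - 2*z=a^2*(7 - 7*z) + a*(13*z^2 - 7*z - 6) - 6*z^3 + 6*z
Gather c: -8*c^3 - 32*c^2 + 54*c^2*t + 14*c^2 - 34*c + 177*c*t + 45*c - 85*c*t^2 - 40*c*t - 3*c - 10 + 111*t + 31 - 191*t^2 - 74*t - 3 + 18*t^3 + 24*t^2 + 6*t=-8*c^3 + c^2*(54*t - 18) + c*(-85*t^2 + 137*t + 8) + 18*t^3 - 167*t^2 + 43*t + 18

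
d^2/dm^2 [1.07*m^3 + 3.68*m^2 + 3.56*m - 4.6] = 6.42*m + 7.36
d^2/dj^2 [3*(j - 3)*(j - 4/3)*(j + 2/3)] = 18*j - 22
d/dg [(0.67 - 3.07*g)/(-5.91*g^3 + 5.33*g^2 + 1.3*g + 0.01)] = (-36.2874*g^3 + 28.2422*g^2 - 7.1422*g - 0.9017)/(34.9281*g^6 - 63.0006*g^5 + 13.0429*g^4 + 13.7398*g^3 + 1.7966*g^2 + 0.026*g + 0.0001)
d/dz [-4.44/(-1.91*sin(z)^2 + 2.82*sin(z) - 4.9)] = (12.5208 - 16.9608*sin(z))*cos(z)/(1.91*sin(z)^2 - 2.82*sin(z) + 4.9)^2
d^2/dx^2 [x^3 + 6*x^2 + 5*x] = 6*x + 12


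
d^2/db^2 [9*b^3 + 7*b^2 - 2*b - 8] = 54*b + 14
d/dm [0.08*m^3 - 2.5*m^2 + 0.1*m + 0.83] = 0.24*m^2 - 5.0*m + 0.1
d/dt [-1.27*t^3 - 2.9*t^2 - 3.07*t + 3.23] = -3.81*t^2 - 5.8*t - 3.07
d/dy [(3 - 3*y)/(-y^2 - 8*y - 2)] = 3*(y^2 + 8*y - 2*(y - 1)*(y + 4) + 2)/(y^2 + 8*y + 2)^2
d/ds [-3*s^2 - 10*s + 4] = -6*s - 10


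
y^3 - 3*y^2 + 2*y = y*(y - 2)*(y - 1)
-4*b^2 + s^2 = (-2*b + s)*(2*b + s)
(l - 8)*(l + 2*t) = l^2 + 2*l*t - 8*l - 16*t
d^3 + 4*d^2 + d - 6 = (d - 1)*(d + 2)*(d + 3)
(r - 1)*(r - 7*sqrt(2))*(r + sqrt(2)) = r^3 - 6*sqrt(2)*r^2 - r^2 - 14*r + 6*sqrt(2)*r + 14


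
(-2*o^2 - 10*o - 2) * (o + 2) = -2*o^3 - 14*o^2 - 22*o - 4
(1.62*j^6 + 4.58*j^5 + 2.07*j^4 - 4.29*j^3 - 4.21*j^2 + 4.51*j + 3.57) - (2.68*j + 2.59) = 1.62*j^6 + 4.58*j^5 + 2.07*j^4 - 4.29*j^3 - 4.21*j^2 + 1.83*j + 0.98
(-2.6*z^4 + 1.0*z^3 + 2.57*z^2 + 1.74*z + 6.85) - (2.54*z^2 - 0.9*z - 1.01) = -2.6*z^4 + 1.0*z^3 + 0.0299999999999998*z^2 + 2.64*z + 7.86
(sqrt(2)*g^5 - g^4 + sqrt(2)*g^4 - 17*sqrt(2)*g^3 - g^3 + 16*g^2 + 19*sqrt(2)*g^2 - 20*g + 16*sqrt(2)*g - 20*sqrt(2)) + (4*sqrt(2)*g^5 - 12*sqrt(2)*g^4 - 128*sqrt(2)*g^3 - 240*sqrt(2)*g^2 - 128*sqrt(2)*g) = 5*sqrt(2)*g^5 - 11*sqrt(2)*g^4 - g^4 - 145*sqrt(2)*g^3 - g^3 - 221*sqrt(2)*g^2 + 16*g^2 - 112*sqrt(2)*g - 20*g - 20*sqrt(2)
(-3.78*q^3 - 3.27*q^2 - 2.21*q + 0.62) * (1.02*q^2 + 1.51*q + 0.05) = -3.8556*q^5 - 9.0432*q^4 - 7.3809*q^3 - 2.8682*q^2 + 0.8257*q + 0.031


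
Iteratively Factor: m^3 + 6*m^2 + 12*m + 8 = (m + 2)*(m^2 + 4*m + 4) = (m + 2)^2*(m + 2)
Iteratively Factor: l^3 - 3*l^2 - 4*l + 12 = (l - 2)*(l^2 - l - 6) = (l - 3)*(l - 2)*(l + 2)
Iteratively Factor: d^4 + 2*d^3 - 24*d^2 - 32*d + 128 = (d - 4)*(d^3 + 6*d^2 - 32) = (d - 4)*(d + 4)*(d^2 + 2*d - 8) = (d - 4)*(d + 4)^2*(d - 2)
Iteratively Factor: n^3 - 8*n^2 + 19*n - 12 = (n - 1)*(n^2 - 7*n + 12) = (n - 4)*(n - 1)*(n - 3)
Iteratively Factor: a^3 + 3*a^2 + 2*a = (a + 1)*(a^2 + 2*a) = (a + 1)*(a + 2)*(a)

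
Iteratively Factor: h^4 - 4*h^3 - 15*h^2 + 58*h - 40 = (h - 2)*(h^3 - 2*h^2 - 19*h + 20) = (h - 5)*(h - 2)*(h^2 + 3*h - 4) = (h - 5)*(h - 2)*(h + 4)*(h - 1)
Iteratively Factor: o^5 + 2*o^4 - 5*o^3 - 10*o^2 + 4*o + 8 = (o + 2)*(o^4 - 5*o^2 + 4) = (o + 2)^2*(o^3 - 2*o^2 - o + 2) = (o - 1)*(o + 2)^2*(o^2 - o - 2) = (o - 2)*(o - 1)*(o + 2)^2*(o + 1)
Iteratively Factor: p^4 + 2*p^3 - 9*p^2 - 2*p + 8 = (p + 4)*(p^3 - 2*p^2 - p + 2) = (p - 2)*(p + 4)*(p^2 - 1) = (p - 2)*(p - 1)*(p + 4)*(p + 1)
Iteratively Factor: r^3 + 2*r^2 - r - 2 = (r - 1)*(r^2 + 3*r + 2) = (r - 1)*(r + 1)*(r + 2)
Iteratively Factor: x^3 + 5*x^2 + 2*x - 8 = (x + 2)*(x^2 + 3*x - 4) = (x - 1)*(x + 2)*(x + 4)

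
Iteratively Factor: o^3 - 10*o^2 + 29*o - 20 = (o - 5)*(o^2 - 5*o + 4) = (o - 5)*(o - 4)*(o - 1)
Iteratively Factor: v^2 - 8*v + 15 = (v - 5)*(v - 3)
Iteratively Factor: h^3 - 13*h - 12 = (h + 1)*(h^2 - h - 12) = (h - 4)*(h + 1)*(h + 3)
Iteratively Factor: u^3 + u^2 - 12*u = (u)*(u^2 + u - 12) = u*(u - 3)*(u + 4)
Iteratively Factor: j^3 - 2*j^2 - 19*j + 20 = (j + 4)*(j^2 - 6*j + 5) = (j - 5)*(j + 4)*(j - 1)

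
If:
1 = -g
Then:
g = -1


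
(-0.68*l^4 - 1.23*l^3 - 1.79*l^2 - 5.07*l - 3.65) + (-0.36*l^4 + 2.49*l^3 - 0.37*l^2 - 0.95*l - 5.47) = -1.04*l^4 + 1.26*l^3 - 2.16*l^2 - 6.02*l - 9.12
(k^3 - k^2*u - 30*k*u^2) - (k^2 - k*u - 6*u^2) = k^3 - k^2*u - k^2 - 30*k*u^2 + k*u + 6*u^2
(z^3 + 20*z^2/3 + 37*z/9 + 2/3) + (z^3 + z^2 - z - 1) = 2*z^3 + 23*z^2/3 + 28*z/9 - 1/3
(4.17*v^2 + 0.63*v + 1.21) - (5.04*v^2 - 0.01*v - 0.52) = -0.87*v^2 + 0.64*v + 1.73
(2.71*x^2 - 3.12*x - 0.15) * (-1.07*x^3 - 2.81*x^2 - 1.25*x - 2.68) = -2.8997*x^5 - 4.2767*x^4 + 5.5402*x^3 - 2.9413*x^2 + 8.5491*x + 0.402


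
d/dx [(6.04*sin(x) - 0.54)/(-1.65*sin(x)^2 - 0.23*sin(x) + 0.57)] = (9.966*sin(x)^2 - 1.782*sin(x) + 3.3186)*cos(x)/(2.7225*sin(x)^4 + 0.759*sin(x)^3 - 1.8281*sin(x)^2 - 0.2622*sin(x) + 0.3249)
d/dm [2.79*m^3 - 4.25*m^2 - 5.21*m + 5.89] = 8.37*m^2 - 8.5*m - 5.21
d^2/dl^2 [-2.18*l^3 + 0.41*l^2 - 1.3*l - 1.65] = 0.82 - 13.08*l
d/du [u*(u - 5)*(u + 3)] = 3*u^2 - 4*u - 15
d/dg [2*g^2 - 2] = 4*g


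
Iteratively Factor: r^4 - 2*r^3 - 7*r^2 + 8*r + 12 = (r - 3)*(r^3 + r^2 - 4*r - 4) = (r - 3)*(r + 2)*(r^2 - r - 2) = (r - 3)*(r - 2)*(r + 2)*(r + 1)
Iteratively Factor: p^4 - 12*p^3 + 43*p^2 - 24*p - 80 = (p - 4)*(p^3 - 8*p^2 + 11*p + 20) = (p - 4)*(p + 1)*(p^2 - 9*p + 20) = (p - 5)*(p - 4)*(p + 1)*(p - 4)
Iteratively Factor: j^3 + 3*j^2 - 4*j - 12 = (j + 3)*(j^2 - 4) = (j - 2)*(j + 3)*(j + 2)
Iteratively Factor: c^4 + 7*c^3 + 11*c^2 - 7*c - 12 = (c + 4)*(c^3 + 3*c^2 - c - 3) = (c + 3)*(c + 4)*(c^2 - 1) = (c + 1)*(c + 3)*(c + 4)*(c - 1)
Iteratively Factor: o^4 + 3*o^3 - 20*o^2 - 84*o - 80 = (o + 4)*(o^3 - o^2 - 16*o - 20) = (o + 2)*(o + 4)*(o^2 - 3*o - 10) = (o + 2)^2*(o + 4)*(o - 5)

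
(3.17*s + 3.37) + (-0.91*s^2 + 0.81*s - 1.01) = -0.91*s^2 + 3.98*s + 2.36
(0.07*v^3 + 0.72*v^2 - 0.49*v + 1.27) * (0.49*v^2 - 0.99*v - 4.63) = 0.0343*v^5 + 0.2835*v^4 - 1.277*v^3 - 2.2262*v^2 + 1.0114*v - 5.8801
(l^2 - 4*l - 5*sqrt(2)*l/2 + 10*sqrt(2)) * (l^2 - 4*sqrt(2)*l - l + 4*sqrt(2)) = l^4 - 13*sqrt(2)*l^3/2 - 5*l^3 + 24*l^2 + 65*sqrt(2)*l^2/2 - 100*l - 26*sqrt(2)*l + 80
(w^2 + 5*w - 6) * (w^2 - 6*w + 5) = w^4 - w^3 - 31*w^2 + 61*w - 30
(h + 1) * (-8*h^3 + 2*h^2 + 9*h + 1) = -8*h^4 - 6*h^3 + 11*h^2 + 10*h + 1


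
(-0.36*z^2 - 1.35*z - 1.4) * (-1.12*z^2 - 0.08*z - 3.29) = 0.4032*z^4 + 1.5408*z^3 + 2.8604*z^2 + 4.5535*z + 4.606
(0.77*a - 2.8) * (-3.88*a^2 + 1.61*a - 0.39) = -2.9876*a^3 + 12.1037*a^2 - 4.8083*a + 1.092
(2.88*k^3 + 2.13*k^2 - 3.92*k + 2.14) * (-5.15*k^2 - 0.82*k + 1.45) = -14.832*k^5 - 13.3311*k^4 + 22.6174*k^3 - 4.7181*k^2 - 7.4388*k + 3.103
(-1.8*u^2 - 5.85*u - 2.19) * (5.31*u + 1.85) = -9.558*u^3 - 34.3935*u^2 - 22.4514*u - 4.0515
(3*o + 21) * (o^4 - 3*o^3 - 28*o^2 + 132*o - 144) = 3*o^5 + 12*o^4 - 147*o^3 - 192*o^2 + 2340*o - 3024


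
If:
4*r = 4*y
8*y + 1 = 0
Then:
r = -1/8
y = -1/8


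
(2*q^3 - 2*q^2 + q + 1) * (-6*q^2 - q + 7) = -12*q^5 + 10*q^4 + 10*q^3 - 21*q^2 + 6*q + 7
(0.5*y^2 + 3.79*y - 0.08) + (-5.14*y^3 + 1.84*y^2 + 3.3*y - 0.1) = -5.14*y^3 + 2.34*y^2 + 7.09*y - 0.18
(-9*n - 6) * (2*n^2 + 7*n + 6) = -18*n^3 - 75*n^2 - 96*n - 36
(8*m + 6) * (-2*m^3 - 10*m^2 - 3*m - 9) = -16*m^4 - 92*m^3 - 84*m^2 - 90*m - 54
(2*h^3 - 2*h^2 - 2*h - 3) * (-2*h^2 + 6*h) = -4*h^5 + 16*h^4 - 8*h^3 - 6*h^2 - 18*h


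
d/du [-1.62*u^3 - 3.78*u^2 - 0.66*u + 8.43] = -4.86*u^2 - 7.56*u - 0.66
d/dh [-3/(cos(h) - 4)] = -3*sin(h)/(cos(h) - 4)^2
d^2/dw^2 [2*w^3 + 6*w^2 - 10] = 12*w + 12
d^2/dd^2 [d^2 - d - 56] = 2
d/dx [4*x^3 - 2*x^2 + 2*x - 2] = 12*x^2 - 4*x + 2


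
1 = 1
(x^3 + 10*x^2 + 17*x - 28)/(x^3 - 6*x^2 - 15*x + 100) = (x^2 + 6*x - 7)/(x^2 - 10*x + 25)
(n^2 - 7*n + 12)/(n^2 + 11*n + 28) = (n^2 - 7*n + 12)/(n^2 + 11*n + 28)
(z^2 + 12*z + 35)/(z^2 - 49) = (z + 5)/(z - 7)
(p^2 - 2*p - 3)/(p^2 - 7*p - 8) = (p - 3)/(p - 8)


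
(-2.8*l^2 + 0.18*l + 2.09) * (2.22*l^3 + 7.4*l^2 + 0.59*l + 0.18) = -6.216*l^5 - 20.3204*l^4 + 4.3198*l^3 + 15.0682*l^2 + 1.2655*l + 0.3762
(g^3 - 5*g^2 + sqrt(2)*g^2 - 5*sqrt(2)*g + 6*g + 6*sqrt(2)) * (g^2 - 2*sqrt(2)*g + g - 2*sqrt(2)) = g^5 - 4*g^4 - sqrt(2)*g^4 - 3*g^3 + 4*sqrt(2)*g^3 - sqrt(2)*g^2 + 22*g^2 - 6*sqrt(2)*g - 4*g - 24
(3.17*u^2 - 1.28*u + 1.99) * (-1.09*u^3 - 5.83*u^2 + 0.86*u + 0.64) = -3.4553*u^5 - 17.0859*u^4 + 8.0195*u^3 - 10.6737*u^2 + 0.8922*u + 1.2736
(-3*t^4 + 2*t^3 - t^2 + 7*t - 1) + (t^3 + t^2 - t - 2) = -3*t^4 + 3*t^3 + 6*t - 3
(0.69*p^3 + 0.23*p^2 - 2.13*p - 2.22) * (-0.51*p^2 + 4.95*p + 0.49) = -0.3519*p^5 + 3.2982*p^4 + 2.5629*p^3 - 9.2986*p^2 - 12.0327*p - 1.0878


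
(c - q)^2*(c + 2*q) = c^3 - 3*c*q^2 + 2*q^3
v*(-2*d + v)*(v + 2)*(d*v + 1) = -2*d^2*v^3 - 4*d^2*v^2 + d*v^4 + 2*d*v^3 - 2*d*v^2 - 4*d*v + v^3 + 2*v^2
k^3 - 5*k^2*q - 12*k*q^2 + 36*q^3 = (k - 6*q)*(k - 2*q)*(k + 3*q)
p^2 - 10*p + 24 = (p - 6)*(p - 4)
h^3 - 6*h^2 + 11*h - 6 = (h - 3)*(h - 2)*(h - 1)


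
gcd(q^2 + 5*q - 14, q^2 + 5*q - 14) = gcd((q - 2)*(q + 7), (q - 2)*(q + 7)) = q^2 + 5*q - 14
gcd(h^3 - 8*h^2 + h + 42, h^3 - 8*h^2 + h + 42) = h^3 - 8*h^2 + h + 42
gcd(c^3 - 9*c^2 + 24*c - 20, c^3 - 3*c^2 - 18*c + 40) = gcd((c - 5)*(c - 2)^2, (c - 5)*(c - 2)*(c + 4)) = c^2 - 7*c + 10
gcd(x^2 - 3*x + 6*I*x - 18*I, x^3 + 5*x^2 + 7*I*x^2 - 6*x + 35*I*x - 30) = x + 6*I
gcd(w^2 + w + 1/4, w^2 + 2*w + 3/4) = w + 1/2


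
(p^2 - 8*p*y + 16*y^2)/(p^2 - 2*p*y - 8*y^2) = (p - 4*y)/(p + 2*y)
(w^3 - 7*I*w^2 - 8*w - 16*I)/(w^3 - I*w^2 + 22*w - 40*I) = (w^2 - 3*I*w + 4)/(w^2 + 3*I*w + 10)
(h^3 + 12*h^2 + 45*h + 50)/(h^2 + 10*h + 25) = h + 2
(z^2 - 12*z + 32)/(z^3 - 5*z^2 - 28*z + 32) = (z - 4)/(z^2 + 3*z - 4)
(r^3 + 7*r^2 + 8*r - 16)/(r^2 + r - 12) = (r^2 + 3*r - 4)/(r - 3)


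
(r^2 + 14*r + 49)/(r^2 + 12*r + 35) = (r + 7)/(r + 5)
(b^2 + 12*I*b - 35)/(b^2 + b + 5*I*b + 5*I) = (b + 7*I)/(b + 1)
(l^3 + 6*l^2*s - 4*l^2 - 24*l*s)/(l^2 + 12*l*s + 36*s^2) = l*(l - 4)/(l + 6*s)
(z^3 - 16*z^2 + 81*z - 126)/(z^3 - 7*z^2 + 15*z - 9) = (z^2 - 13*z + 42)/(z^2 - 4*z + 3)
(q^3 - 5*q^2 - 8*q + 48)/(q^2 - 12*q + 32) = (q^2 - q - 12)/(q - 8)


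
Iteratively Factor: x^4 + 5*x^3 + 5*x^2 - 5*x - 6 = (x + 3)*(x^3 + 2*x^2 - x - 2) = (x + 1)*(x + 3)*(x^2 + x - 2) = (x - 1)*(x + 1)*(x + 3)*(x + 2)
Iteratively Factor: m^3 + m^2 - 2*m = (m + 2)*(m^2 - m) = m*(m + 2)*(m - 1)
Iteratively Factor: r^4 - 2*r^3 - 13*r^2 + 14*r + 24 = (r + 1)*(r^3 - 3*r^2 - 10*r + 24) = (r - 4)*(r + 1)*(r^2 + r - 6) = (r - 4)*(r - 2)*(r + 1)*(r + 3)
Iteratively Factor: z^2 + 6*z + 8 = (z + 2)*(z + 4)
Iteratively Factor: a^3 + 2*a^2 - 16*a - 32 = (a + 4)*(a^2 - 2*a - 8) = (a + 2)*(a + 4)*(a - 4)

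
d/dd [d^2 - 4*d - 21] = 2*d - 4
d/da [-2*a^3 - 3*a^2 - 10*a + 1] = -6*a^2 - 6*a - 10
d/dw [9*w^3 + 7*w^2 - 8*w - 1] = 27*w^2 + 14*w - 8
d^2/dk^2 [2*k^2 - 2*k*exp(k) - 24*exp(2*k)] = -2*k*exp(k) - 96*exp(2*k) - 4*exp(k) + 4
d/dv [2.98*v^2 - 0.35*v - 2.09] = 5.96*v - 0.35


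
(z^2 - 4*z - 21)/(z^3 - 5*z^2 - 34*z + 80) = (z^2 - 4*z - 21)/(z^3 - 5*z^2 - 34*z + 80)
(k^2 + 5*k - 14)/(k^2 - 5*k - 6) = (-k^2 - 5*k + 14)/(-k^2 + 5*k + 6)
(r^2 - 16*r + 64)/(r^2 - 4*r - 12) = (-r^2 + 16*r - 64)/(-r^2 + 4*r + 12)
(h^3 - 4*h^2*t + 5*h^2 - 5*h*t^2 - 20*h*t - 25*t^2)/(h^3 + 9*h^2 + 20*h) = (h^2 - 4*h*t - 5*t^2)/(h*(h + 4))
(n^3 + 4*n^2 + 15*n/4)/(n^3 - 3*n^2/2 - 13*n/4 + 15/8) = 2*n*(2*n + 5)/(4*n^2 - 12*n + 5)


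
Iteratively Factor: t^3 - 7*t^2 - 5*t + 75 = (t + 3)*(t^2 - 10*t + 25) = (t - 5)*(t + 3)*(t - 5)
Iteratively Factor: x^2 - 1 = (x - 1)*(x + 1)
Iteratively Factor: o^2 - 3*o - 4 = (o - 4)*(o + 1)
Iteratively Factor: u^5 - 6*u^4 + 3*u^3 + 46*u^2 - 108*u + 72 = (u - 2)*(u^4 - 4*u^3 - 5*u^2 + 36*u - 36) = (u - 2)^2*(u^3 - 2*u^2 - 9*u + 18) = (u - 3)*(u - 2)^2*(u^2 + u - 6) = (u - 3)*(u - 2)^3*(u + 3)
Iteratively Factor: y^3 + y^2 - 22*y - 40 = (y + 2)*(y^2 - y - 20) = (y - 5)*(y + 2)*(y + 4)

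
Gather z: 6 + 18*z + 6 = 18*z + 12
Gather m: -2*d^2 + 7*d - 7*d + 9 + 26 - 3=32 - 2*d^2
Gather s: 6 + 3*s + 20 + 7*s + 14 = 10*s + 40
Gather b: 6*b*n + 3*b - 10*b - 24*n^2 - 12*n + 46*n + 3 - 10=b*(6*n - 7) - 24*n^2 + 34*n - 7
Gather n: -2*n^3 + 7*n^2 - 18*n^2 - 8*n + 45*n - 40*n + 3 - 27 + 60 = -2*n^3 - 11*n^2 - 3*n + 36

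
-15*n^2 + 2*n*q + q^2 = (-3*n + q)*(5*n + q)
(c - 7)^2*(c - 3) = c^3 - 17*c^2 + 91*c - 147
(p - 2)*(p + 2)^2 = p^3 + 2*p^2 - 4*p - 8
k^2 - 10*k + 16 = (k - 8)*(k - 2)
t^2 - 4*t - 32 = (t - 8)*(t + 4)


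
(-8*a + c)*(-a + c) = 8*a^2 - 9*a*c + c^2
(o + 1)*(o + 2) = o^2 + 3*o + 2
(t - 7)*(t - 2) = t^2 - 9*t + 14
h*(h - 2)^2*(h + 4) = h^4 - 12*h^2 + 16*h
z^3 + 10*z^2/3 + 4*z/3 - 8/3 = (z - 2/3)*(z + 2)^2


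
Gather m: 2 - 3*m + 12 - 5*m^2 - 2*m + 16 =-5*m^2 - 5*m + 30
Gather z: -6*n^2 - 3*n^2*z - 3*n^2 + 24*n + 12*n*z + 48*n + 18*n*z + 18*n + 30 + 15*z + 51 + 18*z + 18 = -9*n^2 + 90*n + z*(-3*n^2 + 30*n + 33) + 99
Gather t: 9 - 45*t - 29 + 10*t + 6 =-35*t - 14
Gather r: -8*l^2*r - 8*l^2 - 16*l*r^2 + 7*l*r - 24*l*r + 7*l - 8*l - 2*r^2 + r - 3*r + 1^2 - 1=-8*l^2 - l + r^2*(-16*l - 2) + r*(-8*l^2 - 17*l - 2)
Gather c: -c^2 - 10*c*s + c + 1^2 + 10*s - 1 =-c^2 + c*(1 - 10*s) + 10*s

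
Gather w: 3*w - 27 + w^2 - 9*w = w^2 - 6*w - 27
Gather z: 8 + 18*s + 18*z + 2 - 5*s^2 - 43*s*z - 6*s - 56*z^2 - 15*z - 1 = -5*s^2 + 12*s - 56*z^2 + z*(3 - 43*s) + 9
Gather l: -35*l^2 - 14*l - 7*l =-35*l^2 - 21*l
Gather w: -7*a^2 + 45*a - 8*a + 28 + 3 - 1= -7*a^2 + 37*a + 30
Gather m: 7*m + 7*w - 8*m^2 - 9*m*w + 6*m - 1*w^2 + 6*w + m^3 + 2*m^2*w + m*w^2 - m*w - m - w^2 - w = m^3 + m^2*(2*w - 8) + m*(w^2 - 10*w + 12) - 2*w^2 + 12*w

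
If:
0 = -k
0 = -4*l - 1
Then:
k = 0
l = -1/4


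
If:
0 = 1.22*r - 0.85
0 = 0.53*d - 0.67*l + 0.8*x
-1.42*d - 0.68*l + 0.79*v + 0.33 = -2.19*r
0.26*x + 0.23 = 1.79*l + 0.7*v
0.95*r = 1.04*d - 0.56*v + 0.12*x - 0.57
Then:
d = 1.20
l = 0.07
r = 0.70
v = -0.13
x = -0.73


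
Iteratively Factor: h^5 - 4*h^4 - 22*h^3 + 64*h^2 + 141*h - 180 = (h - 1)*(h^4 - 3*h^3 - 25*h^2 + 39*h + 180) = (h - 1)*(h + 3)*(h^3 - 6*h^2 - 7*h + 60) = (h - 4)*(h - 1)*(h + 3)*(h^2 - 2*h - 15) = (h - 5)*(h - 4)*(h - 1)*(h + 3)*(h + 3)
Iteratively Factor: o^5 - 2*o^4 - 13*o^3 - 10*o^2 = (o)*(o^4 - 2*o^3 - 13*o^2 - 10*o) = o*(o + 1)*(o^3 - 3*o^2 - 10*o) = o*(o + 1)*(o + 2)*(o^2 - 5*o) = o*(o - 5)*(o + 1)*(o + 2)*(o)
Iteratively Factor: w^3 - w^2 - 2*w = (w - 2)*(w^2 + w) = w*(w - 2)*(w + 1)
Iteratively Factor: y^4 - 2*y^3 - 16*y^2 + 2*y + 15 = (y - 1)*(y^3 - y^2 - 17*y - 15) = (y - 1)*(y + 1)*(y^2 - 2*y - 15) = (y - 1)*(y + 1)*(y + 3)*(y - 5)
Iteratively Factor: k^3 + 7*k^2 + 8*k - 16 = (k + 4)*(k^2 + 3*k - 4) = (k + 4)^2*(k - 1)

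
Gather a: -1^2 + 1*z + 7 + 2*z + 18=3*z + 24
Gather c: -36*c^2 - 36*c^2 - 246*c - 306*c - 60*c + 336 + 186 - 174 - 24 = -72*c^2 - 612*c + 324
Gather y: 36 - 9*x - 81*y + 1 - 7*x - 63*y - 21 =-16*x - 144*y + 16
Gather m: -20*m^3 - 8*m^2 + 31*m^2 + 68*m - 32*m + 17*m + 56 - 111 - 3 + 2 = -20*m^3 + 23*m^2 + 53*m - 56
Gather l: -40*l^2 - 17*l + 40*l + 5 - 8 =-40*l^2 + 23*l - 3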